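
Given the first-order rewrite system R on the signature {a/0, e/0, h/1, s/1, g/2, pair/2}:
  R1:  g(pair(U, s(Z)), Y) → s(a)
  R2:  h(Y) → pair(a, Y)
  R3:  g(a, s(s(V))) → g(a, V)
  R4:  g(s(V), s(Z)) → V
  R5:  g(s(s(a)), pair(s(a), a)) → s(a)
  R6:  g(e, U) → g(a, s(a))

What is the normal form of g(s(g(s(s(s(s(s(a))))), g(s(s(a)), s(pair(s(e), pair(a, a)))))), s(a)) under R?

1. g(s(g(s(s(s(s(s(a))))), g(s(s(a)), s(pair(s(e), pair(a, a)))))), s(a))  →  g(s(s(s(s(s(a))))), g(s(s(a)), s(pair(s(e), pair(a, a)))))   [R4 at ε]
2. g(s(s(s(s(s(a))))), g(s(s(a)), s(pair(s(e), pair(a, a)))))  →  g(s(s(s(s(s(a))))), s(a))   [R4 at 2]
3. g(s(s(s(s(s(a))))), s(a))  →  s(s(s(s(a))))   [R4 at ε]

s(s(s(s(a))))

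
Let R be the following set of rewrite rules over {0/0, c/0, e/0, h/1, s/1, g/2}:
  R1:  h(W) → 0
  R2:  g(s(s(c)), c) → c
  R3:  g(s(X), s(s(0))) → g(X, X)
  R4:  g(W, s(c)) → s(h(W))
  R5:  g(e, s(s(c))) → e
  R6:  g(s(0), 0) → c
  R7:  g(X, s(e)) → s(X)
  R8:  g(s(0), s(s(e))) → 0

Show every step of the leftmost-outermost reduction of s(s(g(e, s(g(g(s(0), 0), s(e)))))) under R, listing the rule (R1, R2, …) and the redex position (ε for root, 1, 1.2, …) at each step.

1. s(s(g(e, s(g(g(s(0), 0), s(e))))))  →  s(s(g(e, s(s(g(s(0), 0))))))   [R7 at 1.1.2.1]
2. s(s(g(e, s(s(g(s(0), 0))))))  →  s(s(g(e, s(s(c)))))   [R6 at 1.1.2.1.1]
3. s(s(g(e, s(s(c)))))  →  s(s(e))   [R5 at 1.1]

s(s(e))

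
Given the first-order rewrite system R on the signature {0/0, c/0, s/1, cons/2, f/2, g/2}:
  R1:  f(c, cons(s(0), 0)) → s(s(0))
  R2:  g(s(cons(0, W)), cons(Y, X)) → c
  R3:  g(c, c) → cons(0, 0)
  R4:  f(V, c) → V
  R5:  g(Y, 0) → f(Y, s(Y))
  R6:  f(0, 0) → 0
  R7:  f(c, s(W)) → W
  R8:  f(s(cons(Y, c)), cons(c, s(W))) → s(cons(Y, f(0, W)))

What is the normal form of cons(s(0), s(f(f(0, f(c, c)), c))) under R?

cons(s(0), s(0))

1. cons(s(0), s(f(f(0, f(c, c)), c)))  →  cons(s(0), s(f(0, f(c, c))))   [R4 at 2.1]
2. cons(s(0), s(f(0, f(c, c))))  →  cons(s(0), s(f(0, c)))   [R4 at 2.1.2]
3. cons(s(0), s(f(0, c)))  →  cons(s(0), s(0))   [R4 at 2.1]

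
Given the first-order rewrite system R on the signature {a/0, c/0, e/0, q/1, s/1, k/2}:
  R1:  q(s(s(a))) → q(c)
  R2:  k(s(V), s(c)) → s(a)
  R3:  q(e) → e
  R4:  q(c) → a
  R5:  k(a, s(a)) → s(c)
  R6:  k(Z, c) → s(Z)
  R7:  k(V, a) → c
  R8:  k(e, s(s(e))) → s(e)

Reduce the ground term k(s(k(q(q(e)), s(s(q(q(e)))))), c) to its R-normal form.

s(s(s(e)))

1. k(s(k(q(q(e)), s(s(q(q(e)))))), c)  →  s(s(k(q(q(e)), s(s(q(q(e)))))))   [R6 at ε]
2. s(s(k(q(q(e)), s(s(q(q(e)))))))  →  s(s(k(q(e), s(s(q(q(e)))))))   [R3 at 1.1.1.1]
3. s(s(k(q(e), s(s(q(q(e)))))))  →  s(s(k(e, s(s(q(q(e)))))))   [R3 at 1.1.1]
4. s(s(k(e, s(s(q(q(e)))))))  →  s(s(k(e, s(s(q(e))))))   [R3 at 1.1.2.1.1.1]
5. s(s(k(e, s(s(q(e))))))  →  s(s(k(e, s(s(e)))))   [R3 at 1.1.2.1.1]
6. s(s(k(e, s(s(e)))))  →  s(s(s(e)))   [R8 at 1.1]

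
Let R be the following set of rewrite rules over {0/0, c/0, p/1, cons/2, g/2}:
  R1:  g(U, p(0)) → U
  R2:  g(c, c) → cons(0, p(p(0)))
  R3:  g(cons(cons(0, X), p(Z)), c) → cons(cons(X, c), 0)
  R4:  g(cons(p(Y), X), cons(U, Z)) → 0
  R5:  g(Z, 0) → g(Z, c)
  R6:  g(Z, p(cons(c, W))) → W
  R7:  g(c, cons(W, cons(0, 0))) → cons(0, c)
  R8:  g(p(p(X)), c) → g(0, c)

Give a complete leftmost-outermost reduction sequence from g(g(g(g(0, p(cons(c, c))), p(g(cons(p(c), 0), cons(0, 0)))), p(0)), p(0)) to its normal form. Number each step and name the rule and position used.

c

1. g(g(g(g(0, p(cons(c, c))), p(g(cons(p(c), 0), cons(0, 0)))), p(0)), p(0))  →  g(g(g(0, p(cons(c, c))), p(g(cons(p(c), 0), cons(0, 0)))), p(0))   [R1 at ε]
2. g(g(g(0, p(cons(c, c))), p(g(cons(p(c), 0), cons(0, 0)))), p(0))  →  g(g(0, p(cons(c, c))), p(g(cons(p(c), 0), cons(0, 0))))   [R1 at ε]
3. g(g(0, p(cons(c, c))), p(g(cons(p(c), 0), cons(0, 0))))  →  g(c, p(g(cons(p(c), 0), cons(0, 0))))   [R6 at 1]
4. g(c, p(g(cons(p(c), 0), cons(0, 0))))  →  g(c, p(0))   [R4 at 2.1]
5. g(c, p(0))  →  c   [R1 at ε]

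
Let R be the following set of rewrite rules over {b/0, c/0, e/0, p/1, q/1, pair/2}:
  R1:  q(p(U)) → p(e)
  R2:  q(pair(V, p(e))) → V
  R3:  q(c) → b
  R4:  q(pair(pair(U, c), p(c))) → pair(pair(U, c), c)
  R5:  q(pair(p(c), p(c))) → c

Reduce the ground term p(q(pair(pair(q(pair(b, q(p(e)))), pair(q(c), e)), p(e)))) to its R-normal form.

p(pair(b, pair(b, e)))

1. p(q(pair(pair(q(pair(b, q(p(e)))), pair(q(c), e)), p(e))))  →  p(pair(q(pair(b, q(p(e)))), pair(q(c), e)))   [R2 at 1]
2. p(pair(q(pair(b, q(p(e)))), pair(q(c), e)))  →  p(pair(q(pair(b, p(e))), pair(q(c), e)))   [R1 at 1.1.1.2]
3. p(pair(q(pair(b, p(e))), pair(q(c), e)))  →  p(pair(b, pair(q(c), e)))   [R2 at 1.1]
4. p(pair(b, pair(q(c), e)))  →  p(pair(b, pair(b, e)))   [R3 at 1.2.1]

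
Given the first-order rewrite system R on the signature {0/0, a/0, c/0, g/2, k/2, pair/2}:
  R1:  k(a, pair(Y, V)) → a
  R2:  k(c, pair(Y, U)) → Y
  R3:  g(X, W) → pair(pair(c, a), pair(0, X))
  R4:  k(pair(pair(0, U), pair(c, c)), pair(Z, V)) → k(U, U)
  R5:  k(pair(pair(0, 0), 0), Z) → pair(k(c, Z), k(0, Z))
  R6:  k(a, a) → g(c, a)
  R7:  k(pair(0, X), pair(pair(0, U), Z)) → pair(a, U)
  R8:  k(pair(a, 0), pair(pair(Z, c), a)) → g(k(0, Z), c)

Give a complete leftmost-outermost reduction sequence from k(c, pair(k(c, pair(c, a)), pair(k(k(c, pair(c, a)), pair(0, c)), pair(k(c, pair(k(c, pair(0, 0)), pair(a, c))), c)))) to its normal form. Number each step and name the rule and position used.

1. k(c, pair(k(c, pair(c, a)), pair(k(k(c, pair(c, a)), pair(0, c)), pair(k(c, pair(k(c, pair(0, 0)), pair(a, c))), c))))  →  k(c, pair(c, a))   [R2 at ε]
2. k(c, pair(c, a))  →  c   [R2 at ε]

c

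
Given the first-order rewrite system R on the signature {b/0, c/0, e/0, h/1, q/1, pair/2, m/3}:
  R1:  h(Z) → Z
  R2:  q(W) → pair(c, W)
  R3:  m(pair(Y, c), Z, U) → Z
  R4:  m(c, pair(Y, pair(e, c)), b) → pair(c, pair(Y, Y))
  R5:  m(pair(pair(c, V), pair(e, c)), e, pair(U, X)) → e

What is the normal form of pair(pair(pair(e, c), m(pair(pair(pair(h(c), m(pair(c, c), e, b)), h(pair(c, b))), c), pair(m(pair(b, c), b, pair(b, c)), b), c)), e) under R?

1. pair(pair(pair(e, c), m(pair(pair(pair(h(c), m(pair(c, c), e, b)), h(pair(c, b))), c), pair(m(pair(b, c), b, pair(b, c)), b), c)), e)  →  pair(pair(pair(e, c), pair(m(pair(b, c), b, pair(b, c)), b)), e)   [R3 at 1.2]
2. pair(pair(pair(e, c), pair(m(pair(b, c), b, pair(b, c)), b)), e)  →  pair(pair(pair(e, c), pair(b, b)), e)   [R3 at 1.2.1]

pair(pair(pair(e, c), pair(b, b)), e)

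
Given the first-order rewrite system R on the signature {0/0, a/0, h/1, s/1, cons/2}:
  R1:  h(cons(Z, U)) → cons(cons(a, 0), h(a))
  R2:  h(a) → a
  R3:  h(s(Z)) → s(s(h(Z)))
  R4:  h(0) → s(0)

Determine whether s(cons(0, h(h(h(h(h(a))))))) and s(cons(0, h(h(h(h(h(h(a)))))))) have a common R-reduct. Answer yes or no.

Reduce t₁ = s(cons(0, h(h(h(h(h(a))))))):
1. s(cons(0, h(h(h(h(h(a)))))))  →  s(cons(0, h(h(h(h(a))))))   [R2 at 1.2.1.1.1.1]
2. s(cons(0, h(h(h(h(a))))))  →  s(cons(0, h(h(h(a)))))   [R2 at 1.2.1.1.1]
3. s(cons(0, h(h(h(a)))))  →  s(cons(0, h(h(a))))   [R2 at 1.2.1.1]
4. s(cons(0, h(h(a))))  →  s(cons(0, h(a)))   [R2 at 1.2.1]
5. s(cons(0, h(a)))  →  s(cons(0, a))   [R2 at 1.2]

Reduce t₂ = s(cons(0, h(h(h(h(h(h(a)))))))):
1. s(cons(0, h(h(h(h(h(h(a))))))))  →  s(cons(0, h(h(h(h(h(a)))))))   [R2 at 1.2.1.1.1.1.1]
2. s(cons(0, h(h(h(h(h(a)))))))  →  s(cons(0, h(h(h(h(a))))))   [R2 at 1.2.1.1.1.1]
3. s(cons(0, h(h(h(h(a))))))  →  s(cons(0, h(h(h(a)))))   [R2 at 1.2.1.1.1]
4. s(cons(0, h(h(h(a)))))  →  s(cons(0, h(h(a))))   [R2 at 1.2.1.1]
5. s(cons(0, h(h(a))))  →  s(cons(0, h(a)))   [R2 at 1.2.1]
6. s(cons(0, h(a)))  →  s(cons(0, a))   [R2 at 1.2]

yes — NF(t₁) = s(cons(0, a)), NF(t₂) = s(cons(0, a))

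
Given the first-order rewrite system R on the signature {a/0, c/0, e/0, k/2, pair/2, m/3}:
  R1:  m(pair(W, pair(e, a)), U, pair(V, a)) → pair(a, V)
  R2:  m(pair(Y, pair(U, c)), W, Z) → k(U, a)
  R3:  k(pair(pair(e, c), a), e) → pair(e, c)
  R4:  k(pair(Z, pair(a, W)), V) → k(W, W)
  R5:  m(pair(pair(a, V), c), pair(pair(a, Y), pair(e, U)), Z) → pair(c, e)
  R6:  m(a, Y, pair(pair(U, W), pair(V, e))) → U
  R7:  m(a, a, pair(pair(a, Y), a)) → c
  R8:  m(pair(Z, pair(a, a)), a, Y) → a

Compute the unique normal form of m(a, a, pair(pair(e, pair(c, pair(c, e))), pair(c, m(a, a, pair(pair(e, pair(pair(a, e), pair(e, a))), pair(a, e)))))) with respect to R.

1. m(a, a, pair(pair(e, pair(c, pair(c, e))), pair(c, m(a, a, pair(pair(e, pair(pair(a, e), pair(e, a))), pair(a, e))))))  →  m(a, a, pair(pair(e, pair(c, pair(c, e))), pair(c, e)))   [R6 at 3.2.2]
2. m(a, a, pair(pair(e, pair(c, pair(c, e))), pair(c, e)))  →  e   [R6 at ε]

e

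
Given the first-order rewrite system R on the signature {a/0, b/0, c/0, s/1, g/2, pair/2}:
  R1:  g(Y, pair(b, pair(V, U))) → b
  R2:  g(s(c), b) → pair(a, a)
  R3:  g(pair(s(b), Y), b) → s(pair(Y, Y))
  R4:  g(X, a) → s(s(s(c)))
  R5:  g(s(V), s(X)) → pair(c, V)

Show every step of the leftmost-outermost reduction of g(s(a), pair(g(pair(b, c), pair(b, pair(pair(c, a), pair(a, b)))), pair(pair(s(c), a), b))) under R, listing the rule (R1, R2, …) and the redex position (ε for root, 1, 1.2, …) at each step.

b

1. g(s(a), pair(g(pair(b, c), pair(b, pair(pair(c, a), pair(a, b)))), pair(pair(s(c), a), b)))  →  g(s(a), pair(b, pair(pair(s(c), a), b)))   [R1 at 2.1]
2. g(s(a), pair(b, pair(pair(s(c), a), b)))  →  b   [R1 at ε]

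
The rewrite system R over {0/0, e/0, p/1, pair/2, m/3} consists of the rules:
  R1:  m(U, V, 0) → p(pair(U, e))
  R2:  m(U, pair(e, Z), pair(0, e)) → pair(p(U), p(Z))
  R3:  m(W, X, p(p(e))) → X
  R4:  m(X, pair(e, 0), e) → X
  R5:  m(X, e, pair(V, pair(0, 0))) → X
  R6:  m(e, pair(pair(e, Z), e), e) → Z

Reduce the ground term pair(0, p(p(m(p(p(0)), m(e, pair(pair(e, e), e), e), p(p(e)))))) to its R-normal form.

1. pair(0, p(p(m(p(p(0)), m(e, pair(pair(e, e), e), e), p(p(e))))))  →  pair(0, p(p(m(e, pair(pair(e, e), e), e))))   [R3 at 2.1.1]
2. pair(0, p(p(m(e, pair(pair(e, e), e), e))))  →  pair(0, p(p(e)))   [R6 at 2.1.1]

pair(0, p(p(e)))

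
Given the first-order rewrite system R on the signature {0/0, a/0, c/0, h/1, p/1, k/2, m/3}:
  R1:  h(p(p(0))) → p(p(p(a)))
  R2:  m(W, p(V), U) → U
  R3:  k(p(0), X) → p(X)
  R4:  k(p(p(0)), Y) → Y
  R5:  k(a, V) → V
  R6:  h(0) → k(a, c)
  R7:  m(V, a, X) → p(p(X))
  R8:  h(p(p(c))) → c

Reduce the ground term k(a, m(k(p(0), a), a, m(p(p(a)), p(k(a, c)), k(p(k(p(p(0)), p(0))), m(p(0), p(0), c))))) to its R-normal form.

1. k(a, m(k(p(0), a), a, m(p(p(a)), p(k(a, c)), k(p(k(p(p(0)), p(0))), m(p(0), p(0), c)))))  →  m(k(p(0), a), a, m(p(p(a)), p(k(a, c)), k(p(k(p(p(0)), p(0))), m(p(0), p(0), c))))   [R5 at ε]
2. m(k(p(0), a), a, m(p(p(a)), p(k(a, c)), k(p(k(p(p(0)), p(0))), m(p(0), p(0), c))))  →  p(p(m(p(p(a)), p(k(a, c)), k(p(k(p(p(0)), p(0))), m(p(0), p(0), c)))))   [R7 at ε]
3. p(p(m(p(p(a)), p(k(a, c)), k(p(k(p(p(0)), p(0))), m(p(0), p(0), c)))))  →  p(p(k(p(k(p(p(0)), p(0))), m(p(0), p(0), c))))   [R2 at 1.1]
4. p(p(k(p(k(p(p(0)), p(0))), m(p(0), p(0), c))))  →  p(p(k(p(p(0)), m(p(0), p(0), c))))   [R4 at 1.1.1.1]
5. p(p(k(p(p(0)), m(p(0), p(0), c))))  →  p(p(m(p(0), p(0), c)))   [R4 at 1.1]
6. p(p(m(p(0), p(0), c)))  →  p(p(c))   [R2 at 1.1]

p(p(c))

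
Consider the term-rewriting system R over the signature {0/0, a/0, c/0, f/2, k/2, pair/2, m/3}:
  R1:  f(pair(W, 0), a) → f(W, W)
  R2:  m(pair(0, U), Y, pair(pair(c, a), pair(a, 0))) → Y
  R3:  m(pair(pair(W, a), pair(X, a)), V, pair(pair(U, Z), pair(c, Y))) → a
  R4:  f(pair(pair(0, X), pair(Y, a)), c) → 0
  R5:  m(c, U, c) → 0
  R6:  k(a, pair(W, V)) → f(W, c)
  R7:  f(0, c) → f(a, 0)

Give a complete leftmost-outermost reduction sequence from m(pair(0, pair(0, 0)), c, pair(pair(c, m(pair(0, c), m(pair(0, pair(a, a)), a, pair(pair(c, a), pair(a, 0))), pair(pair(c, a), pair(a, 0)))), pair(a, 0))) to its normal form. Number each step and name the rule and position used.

1. m(pair(0, pair(0, 0)), c, pair(pair(c, m(pair(0, c), m(pair(0, pair(a, a)), a, pair(pair(c, a), pair(a, 0))), pair(pair(c, a), pair(a, 0)))), pair(a, 0)))  →  m(pair(0, pair(0, 0)), c, pair(pair(c, m(pair(0, pair(a, a)), a, pair(pair(c, a), pair(a, 0)))), pair(a, 0)))   [R2 at 3.1.2]
2. m(pair(0, pair(0, 0)), c, pair(pair(c, m(pair(0, pair(a, a)), a, pair(pair(c, a), pair(a, 0)))), pair(a, 0)))  →  m(pair(0, pair(0, 0)), c, pair(pair(c, a), pair(a, 0)))   [R2 at 3.1.2]
3. m(pair(0, pair(0, 0)), c, pair(pair(c, a), pair(a, 0)))  →  c   [R2 at ε]

c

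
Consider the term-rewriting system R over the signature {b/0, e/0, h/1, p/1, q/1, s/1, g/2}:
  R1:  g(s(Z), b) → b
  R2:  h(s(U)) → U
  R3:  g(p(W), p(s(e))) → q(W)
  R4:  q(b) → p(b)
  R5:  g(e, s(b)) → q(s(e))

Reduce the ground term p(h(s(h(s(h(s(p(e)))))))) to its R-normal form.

1. p(h(s(h(s(h(s(p(e))))))))  →  p(h(s(h(s(p(e))))))   [R2 at 1]
2. p(h(s(h(s(p(e))))))  →  p(h(s(p(e))))   [R2 at 1]
3. p(h(s(p(e))))  →  p(p(e))   [R2 at 1]

p(p(e))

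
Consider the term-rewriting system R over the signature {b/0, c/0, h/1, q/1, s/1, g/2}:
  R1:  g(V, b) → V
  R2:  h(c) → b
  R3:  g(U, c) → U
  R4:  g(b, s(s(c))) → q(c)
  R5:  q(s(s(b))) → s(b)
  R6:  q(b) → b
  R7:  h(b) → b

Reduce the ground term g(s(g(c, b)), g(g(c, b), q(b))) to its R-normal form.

1. g(s(g(c, b)), g(g(c, b), q(b)))  →  g(s(c), g(g(c, b), q(b)))   [R1 at 1.1]
2. g(s(c), g(g(c, b), q(b)))  →  g(s(c), g(c, q(b)))   [R1 at 2.1]
3. g(s(c), g(c, q(b)))  →  g(s(c), g(c, b))   [R6 at 2.2]
4. g(s(c), g(c, b))  →  g(s(c), c)   [R1 at 2]
5. g(s(c), c)  →  s(c)   [R3 at ε]

s(c)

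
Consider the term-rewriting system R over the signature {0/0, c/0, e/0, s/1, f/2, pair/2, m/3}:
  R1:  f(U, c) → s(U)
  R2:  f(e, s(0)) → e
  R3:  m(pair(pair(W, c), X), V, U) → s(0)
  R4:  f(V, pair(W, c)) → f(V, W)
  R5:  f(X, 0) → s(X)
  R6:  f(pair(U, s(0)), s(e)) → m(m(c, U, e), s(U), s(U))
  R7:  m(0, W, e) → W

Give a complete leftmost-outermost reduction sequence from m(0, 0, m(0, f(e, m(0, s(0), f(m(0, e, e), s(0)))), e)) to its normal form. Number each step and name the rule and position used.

0

1. m(0, 0, m(0, f(e, m(0, s(0), f(m(0, e, e), s(0)))), e))  →  m(0, 0, f(e, m(0, s(0), f(m(0, e, e), s(0)))))   [R7 at 3]
2. m(0, 0, f(e, m(0, s(0), f(m(0, e, e), s(0)))))  →  m(0, 0, f(e, m(0, s(0), f(e, s(0)))))   [R7 at 3.2.3.1]
3. m(0, 0, f(e, m(0, s(0), f(e, s(0)))))  →  m(0, 0, f(e, m(0, s(0), e)))   [R2 at 3.2.3]
4. m(0, 0, f(e, m(0, s(0), e)))  →  m(0, 0, f(e, s(0)))   [R7 at 3.2]
5. m(0, 0, f(e, s(0)))  →  m(0, 0, e)   [R2 at 3]
6. m(0, 0, e)  →  0   [R7 at ε]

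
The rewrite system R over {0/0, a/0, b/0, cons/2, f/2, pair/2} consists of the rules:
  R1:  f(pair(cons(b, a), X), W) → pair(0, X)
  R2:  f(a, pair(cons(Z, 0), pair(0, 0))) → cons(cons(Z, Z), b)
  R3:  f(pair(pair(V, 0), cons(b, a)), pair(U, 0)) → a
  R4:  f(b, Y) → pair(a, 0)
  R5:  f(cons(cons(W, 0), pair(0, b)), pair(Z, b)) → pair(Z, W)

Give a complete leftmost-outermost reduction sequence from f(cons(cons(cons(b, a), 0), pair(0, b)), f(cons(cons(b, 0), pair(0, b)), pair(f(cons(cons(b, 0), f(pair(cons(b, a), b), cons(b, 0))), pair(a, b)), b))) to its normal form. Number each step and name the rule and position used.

pair(pair(a, b), cons(b, a))

1. f(cons(cons(cons(b, a), 0), pair(0, b)), f(cons(cons(b, 0), pair(0, b)), pair(f(cons(cons(b, 0), f(pair(cons(b, a), b), cons(b, 0))), pair(a, b)), b)))  →  f(cons(cons(cons(b, a), 0), pair(0, b)), pair(f(cons(cons(b, 0), f(pair(cons(b, a), b), cons(b, 0))), pair(a, b)), b))   [R5 at 2]
2. f(cons(cons(cons(b, a), 0), pair(0, b)), pair(f(cons(cons(b, 0), f(pair(cons(b, a), b), cons(b, 0))), pair(a, b)), b))  →  pair(f(cons(cons(b, 0), f(pair(cons(b, a), b), cons(b, 0))), pair(a, b)), cons(b, a))   [R5 at ε]
3. pair(f(cons(cons(b, 0), f(pair(cons(b, a), b), cons(b, 0))), pair(a, b)), cons(b, a))  →  pair(f(cons(cons(b, 0), pair(0, b)), pair(a, b)), cons(b, a))   [R1 at 1.1.2]
4. pair(f(cons(cons(b, 0), pair(0, b)), pair(a, b)), cons(b, a))  →  pair(pair(a, b), cons(b, a))   [R5 at 1]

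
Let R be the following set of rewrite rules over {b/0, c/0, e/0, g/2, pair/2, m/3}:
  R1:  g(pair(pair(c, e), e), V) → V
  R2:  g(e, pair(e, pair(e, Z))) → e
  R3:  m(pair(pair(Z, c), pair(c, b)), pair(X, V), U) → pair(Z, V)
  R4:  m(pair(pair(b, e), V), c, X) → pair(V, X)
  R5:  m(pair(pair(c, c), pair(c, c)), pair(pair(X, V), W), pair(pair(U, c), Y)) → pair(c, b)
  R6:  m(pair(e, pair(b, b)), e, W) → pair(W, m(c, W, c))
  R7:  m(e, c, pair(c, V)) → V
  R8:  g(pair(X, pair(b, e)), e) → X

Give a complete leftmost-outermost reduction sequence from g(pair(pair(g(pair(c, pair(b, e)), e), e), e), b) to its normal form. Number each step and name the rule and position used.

b

1. g(pair(pair(g(pair(c, pair(b, e)), e), e), e), b)  →  g(pair(pair(c, e), e), b)   [R8 at 1.1.1]
2. g(pair(pair(c, e), e), b)  →  b   [R1 at ε]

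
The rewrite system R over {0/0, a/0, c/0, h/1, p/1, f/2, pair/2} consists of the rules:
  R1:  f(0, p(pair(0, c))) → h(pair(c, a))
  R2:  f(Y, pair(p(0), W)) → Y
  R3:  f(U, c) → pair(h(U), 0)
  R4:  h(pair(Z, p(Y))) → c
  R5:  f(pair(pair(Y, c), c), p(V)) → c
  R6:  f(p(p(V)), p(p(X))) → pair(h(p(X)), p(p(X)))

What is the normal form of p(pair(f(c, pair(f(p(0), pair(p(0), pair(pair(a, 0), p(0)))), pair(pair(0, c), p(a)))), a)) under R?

p(pair(c, a))

1. p(pair(f(c, pair(f(p(0), pair(p(0), pair(pair(a, 0), p(0)))), pair(pair(0, c), p(a)))), a))  →  p(pair(f(c, pair(p(0), pair(pair(0, c), p(a)))), a))   [R2 at 1.1.2.1]
2. p(pair(f(c, pair(p(0), pair(pair(0, c), p(a)))), a))  →  p(pair(c, a))   [R2 at 1.1]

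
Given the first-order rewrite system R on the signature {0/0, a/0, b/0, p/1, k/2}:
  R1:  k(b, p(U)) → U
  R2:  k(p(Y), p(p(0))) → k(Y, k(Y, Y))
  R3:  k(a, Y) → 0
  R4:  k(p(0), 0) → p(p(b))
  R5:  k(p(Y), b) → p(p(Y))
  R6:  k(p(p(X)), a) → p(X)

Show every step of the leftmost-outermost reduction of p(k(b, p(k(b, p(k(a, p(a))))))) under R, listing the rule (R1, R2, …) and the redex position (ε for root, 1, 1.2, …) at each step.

1. p(k(b, p(k(b, p(k(a, p(a)))))))  →  p(k(b, p(k(a, p(a)))))   [R1 at 1]
2. p(k(b, p(k(a, p(a)))))  →  p(k(a, p(a)))   [R1 at 1]
3. p(k(a, p(a)))  →  p(0)   [R3 at 1]

p(0)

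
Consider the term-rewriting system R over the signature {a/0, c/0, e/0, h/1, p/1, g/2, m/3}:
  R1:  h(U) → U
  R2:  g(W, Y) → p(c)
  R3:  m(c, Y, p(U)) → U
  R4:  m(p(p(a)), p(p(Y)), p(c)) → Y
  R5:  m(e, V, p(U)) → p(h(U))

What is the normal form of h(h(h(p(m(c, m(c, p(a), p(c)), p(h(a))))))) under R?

p(a)

1. h(h(h(p(m(c, m(c, p(a), p(c)), p(h(a)))))))  →  h(h(p(m(c, m(c, p(a), p(c)), p(h(a))))))   [R1 at ε]
2. h(h(p(m(c, m(c, p(a), p(c)), p(h(a))))))  →  h(p(m(c, m(c, p(a), p(c)), p(h(a)))))   [R1 at ε]
3. h(p(m(c, m(c, p(a), p(c)), p(h(a)))))  →  p(m(c, m(c, p(a), p(c)), p(h(a))))   [R1 at ε]
4. p(m(c, m(c, p(a), p(c)), p(h(a))))  →  p(h(a))   [R3 at 1]
5. p(h(a))  →  p(a)   [R1 at 1]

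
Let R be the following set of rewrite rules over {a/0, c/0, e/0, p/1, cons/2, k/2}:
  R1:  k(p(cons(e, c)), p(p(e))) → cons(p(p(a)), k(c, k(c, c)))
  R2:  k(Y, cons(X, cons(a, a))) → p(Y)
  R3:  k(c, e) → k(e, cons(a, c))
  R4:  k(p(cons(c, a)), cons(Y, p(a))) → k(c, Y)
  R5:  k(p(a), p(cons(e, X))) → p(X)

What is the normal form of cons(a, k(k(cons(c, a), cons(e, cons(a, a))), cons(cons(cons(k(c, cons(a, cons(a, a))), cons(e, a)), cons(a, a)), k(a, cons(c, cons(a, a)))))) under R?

1. cons(a, k(k(cons(c, a), cons(e, cons(a, a))), cons(cons(cons(k(c, cons(a, cons(a, a))), cons(e, a)), cons(a, a)), k(a, cons(c, cons(a, a))))))  →  cons(a, k(p(cons(c, a)), cons(cons(cons(k(c, cons(a, cons(a, a))), cons(e, a)), cons(a, a)), k(a, cons(c, cons(a, a))))))   [R2 at 2.1]
2. cons(a, k(p(cons(c, a)), cons(cons(cons(k(c, cons(a, cons(a, a))), cons(e, a)), cons(a, a)), k(a, cons(c, cons(a, a))))))  →  cons(a, k(p(cons(c, a)), cons(cons(cons(p(c), cons(e, a)), cons(a, a)), k(a, cons(c, cons(a, a))))))   [R2 at 2.2.1.1.1]
3. cons(a, k(p(cons(c, a)), cons(cons(cons(p(c), cons(e, a)), cons(a, a)), k(a, cons(c, cons(a, a))))))  →  cons(a, k(p(cons(c, a)), cons(cons(cons(p(c), cons(e, a)), cons(a, a)), p(a))))   [R2 at 2.2.2]
4. cons(a, k(p(cons(c, a)), cons(cons(cons(p(c), cons(e, a)), cons(a, a)), p(a))))  →  cons(a, k(c, cons(cons(p(c), cons(e, a)), cons(a, a))))   [R4 at 2]
5. cons(a, k(c, cons(cons(p(c), cons(e, a)), cons(a, a))))  →  cons(a, p(c))   [R2 at 2]

cons(a, p(c))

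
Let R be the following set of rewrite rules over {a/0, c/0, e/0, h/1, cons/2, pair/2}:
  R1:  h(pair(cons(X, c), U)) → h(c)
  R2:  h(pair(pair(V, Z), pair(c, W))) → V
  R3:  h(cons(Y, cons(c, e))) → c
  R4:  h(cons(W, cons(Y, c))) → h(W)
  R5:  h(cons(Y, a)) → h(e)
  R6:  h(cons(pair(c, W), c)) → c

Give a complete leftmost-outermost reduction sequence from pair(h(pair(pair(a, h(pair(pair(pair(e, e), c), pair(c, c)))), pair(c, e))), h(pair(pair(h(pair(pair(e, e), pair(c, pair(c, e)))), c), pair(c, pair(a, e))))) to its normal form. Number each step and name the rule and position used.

pair(a, e)

1. pair(h(pair(pair(a, h(pair(pair(pair(e, e), c), pair(c, c)))), pair(c, e))), h(pair(pair(h(pair(pair(e, e), pair(c, pair(c, e)))), c), pair(c, pair(a, e)))))  →  pair(a, h(pair(pair(h(pair(pair(e, e), pair(c, pair(c, e)))), c), pair(c, pair(a, e)))))   [R2 at 1]
2. pair(a, h(pair(pair(h(pair(pair(e, e), pair(c, pair(c, e)))), c), pair(c, pair(a, e)))))  →  pair(a, h(pair(pair(e, e), pair(c, pair(c, e)))))   [R2 at 2]
3. pair(a, h(pair(pair(e, e), pair(c, pair(c, e)))))  →  pair(a, e)   [R2 at 2]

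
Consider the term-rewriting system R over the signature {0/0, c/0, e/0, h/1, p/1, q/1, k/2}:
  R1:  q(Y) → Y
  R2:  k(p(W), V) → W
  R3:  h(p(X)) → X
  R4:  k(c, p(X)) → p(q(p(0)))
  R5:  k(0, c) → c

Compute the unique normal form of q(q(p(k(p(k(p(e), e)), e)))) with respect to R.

1. q(q(p(k(p(k(p(e), e)), e))))  →  q(p(k(p(k(p(e), e)), e)))   [R1 at ε]
2. q(p(k(p(k(p(e), e)), e)))  →  p(k(p(k(p(e), e)), e))   [R1 at ε]
3. p(k(p(k(p(e), e)), e))  →  p(k(p(e), e))   [R2 at 1]
4. p(k(p(e), e))  →  p(e)   [R2 at 1]

p(e)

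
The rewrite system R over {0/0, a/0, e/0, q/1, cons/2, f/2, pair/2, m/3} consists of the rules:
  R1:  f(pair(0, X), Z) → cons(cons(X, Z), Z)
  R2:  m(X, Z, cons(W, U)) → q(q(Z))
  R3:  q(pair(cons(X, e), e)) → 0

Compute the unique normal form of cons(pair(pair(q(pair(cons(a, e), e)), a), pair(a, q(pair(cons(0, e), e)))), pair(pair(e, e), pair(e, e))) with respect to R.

cons(pair(pair(0, a), pair(a, 0)), pair(pair(e, e), pair(e, e)))

1. cons(pair(pair(q(pair(cons(a, e), e)), a), pair(a, q(pair(cons(0, e), e)))), pair(pair(e, e), pair(e, e)))  →  cons(pair(pair(0, a), pair(a, q(pair(cons(0, e), e)))), pair(pair(e, e), pair(e, e)))   [R3 at 1.1.1]
2. cons(pair(pair(0, a), pair(a, q(pair(cons(0, e), e)))), pair(pair(e, e), pair(e, e)))  →  cons(pair(pair(0, a), pair(a, 0)), pair(pair(e, e), pair(e, e)))   [R3 at 1.2.2]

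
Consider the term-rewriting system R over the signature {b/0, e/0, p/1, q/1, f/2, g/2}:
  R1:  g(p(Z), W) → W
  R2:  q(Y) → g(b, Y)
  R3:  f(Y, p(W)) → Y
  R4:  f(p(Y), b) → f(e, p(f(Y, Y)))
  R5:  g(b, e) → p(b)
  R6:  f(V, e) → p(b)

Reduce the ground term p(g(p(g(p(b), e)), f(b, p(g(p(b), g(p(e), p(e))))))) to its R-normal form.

1. p(g(p(g(p(b), e)), f(b, p(g(p(b), g(p(e), p(e)))))))  →  p(f(b, p(g(p(b), g(p(e), p(e))))))   [R1 at 1]
2. p(f(b, p(g(p(b), g(p(e), p(e))))))  →  p(b)   [R3 at 1]

p(b)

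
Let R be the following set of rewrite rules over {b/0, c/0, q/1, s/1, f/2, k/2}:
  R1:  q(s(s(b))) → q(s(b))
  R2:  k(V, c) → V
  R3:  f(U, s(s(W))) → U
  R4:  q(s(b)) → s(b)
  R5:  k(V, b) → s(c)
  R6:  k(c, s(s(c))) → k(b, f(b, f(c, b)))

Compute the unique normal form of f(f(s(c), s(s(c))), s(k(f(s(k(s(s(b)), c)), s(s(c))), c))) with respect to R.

1. f(f(s(c), s(s(c))), s(k(f(s(k(s(s(b)), c)), s(s(c))), c)))  →  f(s(c), s(k(f(s(k(s(s(b)), c)), s(s(c))), c)))   [R3 at 1]
2. f(s(c), s(k(f(s(k(s(s(b)), c)), s(s(c))), c)))  →  f(s(c), s(f(s(k(s(s(b)), c)), s(s(c)))))   [R2 at 2.1]
3. f(s(c), s(f(s(k(s(s(b)), c)), s(s(c)))))  →  f(s(c), s(s(k(s(s(b)), c))))   [R3 at 2.1]
4. f(s(c), s(s(k(s(s(b)), c))))  →  s(c)   [R3 at ε]

s(c)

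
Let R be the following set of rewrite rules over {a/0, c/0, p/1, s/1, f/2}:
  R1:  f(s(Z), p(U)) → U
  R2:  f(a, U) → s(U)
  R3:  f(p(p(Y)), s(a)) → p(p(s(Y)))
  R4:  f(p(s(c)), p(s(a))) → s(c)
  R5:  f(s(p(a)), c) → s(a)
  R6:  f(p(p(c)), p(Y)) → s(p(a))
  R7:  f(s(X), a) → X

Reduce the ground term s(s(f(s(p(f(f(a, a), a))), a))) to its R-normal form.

s(s(p(a)))

1. s(s(f(s(p(f(f(a, a), a))), a)))  →  s(s(p(f(f(a, a), a))))   [R7 at 1.1]
2. s(s(p(f(f(a, a), a))))  →  s(s(p(f(s(a), a))))   [R2 at 1.1.1.1]
3. s(s(p(f(s(a), a))))  →  s(s(p(a)))   [R7 at 1.1.1]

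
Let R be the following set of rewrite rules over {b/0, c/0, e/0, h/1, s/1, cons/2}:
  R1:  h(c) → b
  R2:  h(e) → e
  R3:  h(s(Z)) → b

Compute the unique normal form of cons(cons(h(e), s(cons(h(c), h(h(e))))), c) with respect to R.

cons(cons(e, s(cons(b, e))), c)

1. cons(cons(h(e), s(cons(h(c), h(h(e))))), c)  →  cons(cons(e, s(cons(h(c), h(h(e))))), c)   [R2 at 1.1]
2. cons(cons(e, s(cons(h(c), h(h(e))))), c)  →  cons(cons(e, s(cons(b, h(h(e))))), c)   [R1 at 1.2.1.1]
3. cons(cons(e, s(cons(b, h(h(e))))), c)  →  cons(cons(e, s(cons(b, h(e)))), c)   [R2 at 1.2.1.2.1]
4. cons(cons(e, s(cons(b, h(e)))), c)  →  cons(cons(e, s(cons(b, e))), c)   [R2 at 1.2.1.2]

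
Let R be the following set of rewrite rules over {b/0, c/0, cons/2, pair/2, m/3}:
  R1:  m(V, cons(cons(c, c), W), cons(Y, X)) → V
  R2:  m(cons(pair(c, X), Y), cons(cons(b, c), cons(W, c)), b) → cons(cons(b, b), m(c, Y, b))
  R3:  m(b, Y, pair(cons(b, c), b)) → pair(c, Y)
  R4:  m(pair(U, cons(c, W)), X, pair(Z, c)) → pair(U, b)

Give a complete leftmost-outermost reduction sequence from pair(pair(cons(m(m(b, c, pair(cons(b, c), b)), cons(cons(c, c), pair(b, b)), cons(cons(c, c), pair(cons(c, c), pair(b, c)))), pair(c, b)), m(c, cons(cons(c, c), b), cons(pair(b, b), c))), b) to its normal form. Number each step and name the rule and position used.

1. pair(pair(cons(m(m(b, c, pair(cons(b, c), b)), cons(cons(c, c), pair(b, b)), cons(cons(c, c), pair(cons(c, c), pair(b, c)))), pair(c, b)), m(c, cons(cons(c, c), b), cons(pair(b, b), c))), b)  →  pair(pair(cons(m(b, c, pair(cons(b, c), b)), pair(c, b)), m(c, cons(cons(c, c), b), cons(pair(b, b), c))), b)   [R1 at 1.1.1]
2. pair(pair(cons(m(b, c, pair(cons(b, c), b)), pair(c, b)), m(c, cons(cons(c, c), b), cons(pair(b, b), c))), b)  →  pair(pair(cons(pair(c, c), pair(c, b)), m(c, cons(cons(c, c), b), cons(pair(b, b), c))), b)   [R3 at 1.1.1]
3. pair(pair(cons(pair(c, c), pair(c, b)), m(c, cons(cons(c, c), b), cons(pair(b, b), c))), b)  →  pair(pair(cons(pair(c, c), pair(c, b)), c), b)   [R1 at 1.2]

pair(pair(cons(pair(c, c), pair(c, b)), c), b)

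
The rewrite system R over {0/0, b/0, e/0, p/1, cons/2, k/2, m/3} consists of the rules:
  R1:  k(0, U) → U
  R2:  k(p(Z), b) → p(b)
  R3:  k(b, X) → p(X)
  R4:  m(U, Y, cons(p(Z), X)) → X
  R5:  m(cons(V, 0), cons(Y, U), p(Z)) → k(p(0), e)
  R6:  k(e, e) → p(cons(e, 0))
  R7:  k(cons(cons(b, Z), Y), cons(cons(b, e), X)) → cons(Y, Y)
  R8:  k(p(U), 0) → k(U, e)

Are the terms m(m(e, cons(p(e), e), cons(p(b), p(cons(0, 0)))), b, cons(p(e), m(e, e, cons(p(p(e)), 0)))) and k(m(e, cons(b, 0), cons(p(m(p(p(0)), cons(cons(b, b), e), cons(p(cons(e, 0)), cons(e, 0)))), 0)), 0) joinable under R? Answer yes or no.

yes — NF(t₁) = 0, NF(t₂) = 0

Reduce t₁ = m(m(e, cons(p(e), e), cons(p(b), p(cons(0, 0)))), b, cons(p(e), m(e, e, cons(p(p(e)), 0)))):
1. m(m(e, cons(p(e), e), cons(p(b), p(cons(0, 0)))), b, cons(p(e), m(e, e, cons(p(p(e)), 0))))  →  m(e, e, cons(p(p(e)), 0))   [R4 at ε]
2. m(e, e, cons(p(p(e)), 0))  →  0   [R4 at ε]

Reduce t₂ = k(m(e, cons(b, 0), cons(p(m(p(p(0)), cons(cons(b, b), e), cons(p(cons(e, 0)), cons(e, 0)))), 0)), 0):
1. k(m(e, cons(b, 0), cons(p(m(p(p(0)), cons(cons(b, b), e), cons(p(cons(e, 0)), cons(e, 0)))), 0)), 0)  →  k(0, 0)   [R4 at 1]
2. k(0, 0)  →  0   [R1 at ε]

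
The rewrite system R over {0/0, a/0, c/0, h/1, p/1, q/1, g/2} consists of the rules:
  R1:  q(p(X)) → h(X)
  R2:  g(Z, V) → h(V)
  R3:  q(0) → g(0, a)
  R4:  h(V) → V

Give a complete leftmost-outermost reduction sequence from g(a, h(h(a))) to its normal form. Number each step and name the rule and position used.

1. g(a, h(h(a)))  →  h(h(h(a)))   [R2 at ε]
2. h(h(h(a)))  →  h(h(a))   [R4 at ε]
3. h(h(a))  →  h(a)   [R4 at ε]
4. h(a)  →  a   [R4 at ε]

a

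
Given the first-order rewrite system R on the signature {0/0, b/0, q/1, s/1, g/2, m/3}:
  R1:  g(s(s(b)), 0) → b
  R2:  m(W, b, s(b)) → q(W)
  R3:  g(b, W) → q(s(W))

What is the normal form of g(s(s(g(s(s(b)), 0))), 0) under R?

1. g(s(s(g(s(s(b)), 0))), 0)  →  g(s(s(b)), 0)   [R1 at 1.1.1]
2. g(s(s(b)), 0)  →  b   [R1 at ε]

b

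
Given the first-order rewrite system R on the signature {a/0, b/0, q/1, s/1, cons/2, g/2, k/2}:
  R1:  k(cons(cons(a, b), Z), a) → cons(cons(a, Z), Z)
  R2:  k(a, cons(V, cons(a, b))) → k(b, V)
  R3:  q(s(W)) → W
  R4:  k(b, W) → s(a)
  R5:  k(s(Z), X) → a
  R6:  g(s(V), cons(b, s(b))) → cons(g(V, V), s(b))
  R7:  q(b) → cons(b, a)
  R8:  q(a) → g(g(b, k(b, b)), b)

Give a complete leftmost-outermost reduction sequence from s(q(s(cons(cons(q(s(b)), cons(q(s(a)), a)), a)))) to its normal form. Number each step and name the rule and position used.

s(cons(cons(b, cons(a, a)), a))

1. s(q(s(cons(cons(q(s(b)), cons(q(s(a)), a)), a))))  →  s(cons(cons(q(s(b)), cons(q(s(a)), a)), a))   [R3 at 1]
2. s(cons(cons(q(s(b)), cons(q(s(a)), a)), a))  →  s(cons(cons(b, cons(q(s(a)), a)), a))   [R3 at 1.1.1]
3. s(cons(cons(b, cons(q(s(a)), a)), a))  →  s(cons(cons(b, cons(a, a)), a))   [R3 at 1.1.2.1]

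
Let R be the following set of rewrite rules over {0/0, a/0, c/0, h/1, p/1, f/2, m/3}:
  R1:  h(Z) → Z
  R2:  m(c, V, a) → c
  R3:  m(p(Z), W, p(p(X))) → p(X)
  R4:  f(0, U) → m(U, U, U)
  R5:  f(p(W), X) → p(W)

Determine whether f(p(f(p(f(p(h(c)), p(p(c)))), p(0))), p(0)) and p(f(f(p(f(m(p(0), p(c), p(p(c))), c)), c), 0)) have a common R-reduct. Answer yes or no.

yes — NF(t₁) = p(p(p(c))), NF(t₂) = p(p(p(c)))

Reduce t₁ = f(p(f(p(f(p(h(c)), p(p(c)))), p(0))), p(0)):
1. f(p(f(p(f(p(h(c)), p(p(c)))), p(0))), p(0))  →  p(f(p(f(p(h(c)), p(p(c)))), p(0)))   [R5 at ε]
2. p(f(p(f(p(h(c)), p(p(c)))), p(0)))  →  p(p(f(p(h(c)), p(p(c)))))   [R5 at 1]
3. p(p(f(p(h(c)), p(p(c)))))  →  p(p(p(h(c))))   [R5 at 1.1]
4. p(p(p(h(c))))  →  p(p(p(c)))   [R1 at 1.1.1]

Reduce t₂ = p(f(f(p(f(m(p(0), p(c), p(p(c))), c)), c), 0)):
1. p(f(f(p(f(m(p(0), p(c), p(p(c))), c)), c), 0))  →  p(f(p(f(m(p(0), p(c), p(p(c))), c)), 0))   [R5 at 1.1]
2. p(f(p(f(m(p(0), p(c), p(p(c))), c)), 0))  →  p(p(f(m(p(0), p(c), p(p(c))), c)))   [R5 at 1]
3. p(p(f(m(p(0), p(c), p(p(c))), c)))  →  p(p(f(p(c), c)))   [R3 at 1.1.1]
4. p(p(f(p(c), c)))  →  p(p(p(c)))   [R5 at 1.1]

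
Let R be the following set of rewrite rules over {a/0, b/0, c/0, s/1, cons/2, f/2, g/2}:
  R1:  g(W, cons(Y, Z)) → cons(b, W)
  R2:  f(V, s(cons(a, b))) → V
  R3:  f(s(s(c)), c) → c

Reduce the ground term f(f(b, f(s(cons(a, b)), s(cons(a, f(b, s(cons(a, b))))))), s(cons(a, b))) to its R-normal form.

1. f(f(b, f(s(cons(a, b)), s(cons(a, f(b, s(cons(a, b))))))), s(cons(a, b)))  →  f(b, f(s(cons(a, b)), s(cons(a, f(b, s(cons(a, b)))))))   [R2 at ε]
2. f(b, f(s(cons(a, b)), s(cons(a, f(b, s(cons(a, b)))))))  →  f(b, f(s(cons(a, b)), s(cons(a, b))))   [R2 at 2.2.1.2]
3. f(b, f(s(cons(a, b)), s(cons(a, b))))  →  f(b, s(cons(a, b)))   [R2 at 2]
4. f(b, s(cons(a, b)))  →  b   [R2 at ε]

b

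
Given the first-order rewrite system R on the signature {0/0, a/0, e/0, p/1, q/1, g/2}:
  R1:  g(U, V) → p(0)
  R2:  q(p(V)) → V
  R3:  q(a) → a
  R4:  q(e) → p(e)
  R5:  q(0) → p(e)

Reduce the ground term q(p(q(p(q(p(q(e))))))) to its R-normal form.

p(e)

1. q(p(q(p(q(p(q(e)))))))  →  q(p(q(p(q(e)))))   [R2 at ε]
2. q(p(q(p(q(e)))))  →  q(p(q(e)))   [R2 at ε]
3. q(p(q(e)))  →  q(e)   [R2 at ε]
4. q(e)  →  p(e)   [R4 at ε]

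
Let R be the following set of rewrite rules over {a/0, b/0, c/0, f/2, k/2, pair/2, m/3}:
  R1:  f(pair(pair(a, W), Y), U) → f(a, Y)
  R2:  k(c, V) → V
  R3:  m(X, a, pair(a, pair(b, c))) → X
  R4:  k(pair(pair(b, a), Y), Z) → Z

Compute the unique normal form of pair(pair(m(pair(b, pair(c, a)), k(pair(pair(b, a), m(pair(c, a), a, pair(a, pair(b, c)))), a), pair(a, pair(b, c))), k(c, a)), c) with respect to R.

1. pair(pair(m(pair(b, pair(c, a)), k(pair(pair(b, a), m(pair(c, a), a, pair(a, pair(b, c)))), a), pair(a, pair(b, c))), k(c, a)), c)  →  pair(pair(m(pair(b, pair(c, a)), a, pair(a, pair(b, c))), k(c, a)), c)   [R4 at 1.1.2]
2. pair(pair(m(pair(b, pair(c, a)), a, pair(a, pair(b, c))), k(c, a)), c)  →  pair(pair(pair(b, pair(c, a)), k(c, a)), c)   [R3 at 1.1]
3. pair(pair(pair(b, pair(c, a)), k(c, a)), c)  →  pair(pair(pair(b, pair(c, a)), a), c)   [R2 at 1.2]

pair(pair(pair(b, pair(c, a)), a), c)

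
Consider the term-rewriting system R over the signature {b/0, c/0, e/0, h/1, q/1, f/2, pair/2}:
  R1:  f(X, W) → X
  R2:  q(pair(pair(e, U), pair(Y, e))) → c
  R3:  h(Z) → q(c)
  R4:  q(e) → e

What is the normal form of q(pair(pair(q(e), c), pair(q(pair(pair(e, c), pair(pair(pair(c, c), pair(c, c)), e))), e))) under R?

1. q(pair(pair(q(e), c), pair(q(pair(pair(e, c), pair(pair(pair(c, c), pair(c, c)), e))), e)))  →  q(pair(pair(e, c), pair(q(pair(pair(e, c), pair(pair(pair(c, c), pair(c, c)), e))), e)))   [R4 at 1.1.1]
2. q(pair(pair(e, c), pair(q(pair(pair(e, c), pair(pair(pair(c, c), pair(c, c)), e))), e)))  →  c   [R2 at ε]

c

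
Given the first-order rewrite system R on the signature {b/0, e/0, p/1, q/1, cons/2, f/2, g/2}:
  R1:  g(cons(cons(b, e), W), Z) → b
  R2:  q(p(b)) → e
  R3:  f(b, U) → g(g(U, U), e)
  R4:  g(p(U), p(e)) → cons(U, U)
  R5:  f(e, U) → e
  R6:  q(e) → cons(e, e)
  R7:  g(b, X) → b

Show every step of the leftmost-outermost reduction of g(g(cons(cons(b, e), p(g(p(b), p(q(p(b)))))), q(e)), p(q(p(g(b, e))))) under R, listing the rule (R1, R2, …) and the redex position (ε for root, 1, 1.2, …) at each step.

b

1. g(g(cons(cons(b, e), p(g(p(b), p(q(p(b)))))), q(e)), p(q(p(g(b, e)))))  →  g(b, p(q(p(g(b, e)))))   [R1 at 1]
2. g(b, p(q(p(g(b, e)))))  →  b   [R7 at ε]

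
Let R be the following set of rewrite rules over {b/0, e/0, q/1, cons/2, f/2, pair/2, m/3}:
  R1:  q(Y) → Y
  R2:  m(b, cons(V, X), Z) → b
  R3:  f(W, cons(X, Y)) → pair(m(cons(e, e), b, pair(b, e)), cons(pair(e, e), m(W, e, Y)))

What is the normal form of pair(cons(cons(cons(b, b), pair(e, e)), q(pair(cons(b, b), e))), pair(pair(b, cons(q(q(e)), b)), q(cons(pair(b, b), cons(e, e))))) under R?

pair(cons(cons(cons(b, b), pair(e, e)), pair(cons(b, b), e)), pair(pair(b, cons(e, b)), cons(pair(b, b), cons(e, e))))

1. pair(cons(cons(cons(b, b), pair(e, e)), q(pair(cons(b, b), e))), pair(pair(b, cons(q(q(e)), b)), q(cons(pair(b, b), cons(e, e)))))  →  pair(cons(cons(cons(b, b), pair(e, e)), pair(cons(b, b), e)), pair(pair(b, cons(q(q(e)), b)), q(cons(pair(b, b), cons(e, e)))))   [R1 at 1.2]
2. pair(cons(cons(cons(b, b), pair(e, e)), pair(cons(b, b), e)), pair(pair(b, cons(q(q(e)), b)), q(cons(pair(b, b), cons(e, e)))))  →  pair(cons(cons(cons(b, b), pair(e, e)), pair(cons(b, b), e)), pair(pair(b, cons(q(e), b)), q(cons(pair(b, b), cons(e, e)))))   [R1 at 2.1.2.1]
3. pair(cons(cons(cons(b, b), pair(e, e)), pair(cons(b, b), e)), pair(pair(b, cons(q(e), b)), q(cons(pair(b, b), cons(e, e)))))  →  pair(cons(cons(cons(b, b), pair(e, e)), pair(cons(b, b), e)), pair(pair(b, cons(e, b)), q(cons(pair(b, b), cons(e, e)))))   [R1 at 2.1.2.1]
4. pair(cons(cons(cons(b, b), pair(e, e)), pair(cons(b, b), e)), pair(pair(b, cons(e, b)), q(cons(pair(b, b), cons(e, e)))))  →  pair(cons(cons(cons(b, b), pair(e, e)), pair(cons(b, b), e)), pair(pair(b, cons(e, b)), cons(pair(b, b), cons(e, e))))   [R1 at 2.2]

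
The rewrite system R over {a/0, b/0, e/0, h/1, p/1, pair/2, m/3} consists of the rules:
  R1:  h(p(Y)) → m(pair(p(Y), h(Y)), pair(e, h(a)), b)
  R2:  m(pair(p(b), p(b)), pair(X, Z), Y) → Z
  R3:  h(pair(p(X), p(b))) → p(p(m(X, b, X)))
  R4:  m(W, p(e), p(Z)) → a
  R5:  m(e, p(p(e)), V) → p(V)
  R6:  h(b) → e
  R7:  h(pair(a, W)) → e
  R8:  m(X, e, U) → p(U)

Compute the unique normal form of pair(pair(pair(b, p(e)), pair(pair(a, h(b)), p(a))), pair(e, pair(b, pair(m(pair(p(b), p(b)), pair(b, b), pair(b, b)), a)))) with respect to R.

1. pair(pair(pair(b, p(e)), pair(pair(a, h(b)), p(a))), pair(e, pair(b, pair(m(pair(p(b), p(b)), pair(b, b), pair(b, b)), a))))  →  pair(pair(pair(b, p(e)), pair(pair(a, e), p(a))), pair(e, pair(b, pair(m(pair(p(b), p(b)), pair(b, b), pair(b, b)), a))))   [R6 at 1.2.1.2]
2. pair(pair(pair(b, p(e)), pair(pair(a, e), p(a))), pair(e, pair(b, pair(m(pair(p(b), p(b)), pair(b, b), pair(b, b)), a))))  →  pair(pair(pair(b, p(e)), pair(pair(a, e), p(a))), pair(e, pair(b, pair(b, a))))   [R2 at 2.2.2.1]

pair(pair(pair(b, p(e)), pair(pair(a, e), p(a))), pair(e, pair(b, pair(b, a))))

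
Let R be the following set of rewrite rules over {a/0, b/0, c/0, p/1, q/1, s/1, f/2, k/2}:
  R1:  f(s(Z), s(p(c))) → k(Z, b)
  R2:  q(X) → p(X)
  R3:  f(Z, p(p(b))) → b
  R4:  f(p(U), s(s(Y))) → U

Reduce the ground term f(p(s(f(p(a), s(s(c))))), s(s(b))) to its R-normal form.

1. f(p(s(f(p(a), s(s(c))))), s(s(b)))  →  s(f(p(a), s(s(c))))   [R4 at ε]
2. s(f(p(a), s(s(c))))  →  s(a)   [R4 at 1]

s(a)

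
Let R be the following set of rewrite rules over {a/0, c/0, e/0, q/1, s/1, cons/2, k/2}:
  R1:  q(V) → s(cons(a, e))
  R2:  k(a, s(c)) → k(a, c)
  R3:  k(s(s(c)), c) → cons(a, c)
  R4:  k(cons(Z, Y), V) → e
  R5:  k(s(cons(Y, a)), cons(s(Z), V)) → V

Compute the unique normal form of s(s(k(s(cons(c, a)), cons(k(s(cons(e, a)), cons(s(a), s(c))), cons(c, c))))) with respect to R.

1. s(s(k(s(cons(c, a)), cons(k(s(cons(e, a)), cons(s(a), s(c))), cons(c, c)))))  →  s(s(k(s(cons(c, a)), cons(s(c), cons(c, c)))))   [R5 at 1.1.2.1]
2. s(s(k(s(cons(c, a)), cons(s(c), cons(c, c)))))  →  s(s(cons(c, c)))   [R5 at 1.1]

s(s(cons(c, c)))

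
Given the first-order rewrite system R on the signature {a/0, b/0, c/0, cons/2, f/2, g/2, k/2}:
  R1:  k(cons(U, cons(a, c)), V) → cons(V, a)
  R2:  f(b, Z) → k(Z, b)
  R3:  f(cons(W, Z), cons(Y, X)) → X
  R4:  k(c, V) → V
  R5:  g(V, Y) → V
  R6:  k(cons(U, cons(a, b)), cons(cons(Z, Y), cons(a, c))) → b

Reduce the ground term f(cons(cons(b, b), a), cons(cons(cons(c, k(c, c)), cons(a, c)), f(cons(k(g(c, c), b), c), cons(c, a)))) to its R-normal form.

a

1. f(cons(cons(b, b), a), cons(cons(cons(c, k(c, c)), cons(a, c)), f(cons(k(g(c, c), b), c), cons(c, a))))  →  f(cons(k(g(c, c), b), c), cons(c, a))   [R3 at ε]
2. f(cons(k(g(c, c), b), c), cons(c, a))  →  a   [R3 at ε]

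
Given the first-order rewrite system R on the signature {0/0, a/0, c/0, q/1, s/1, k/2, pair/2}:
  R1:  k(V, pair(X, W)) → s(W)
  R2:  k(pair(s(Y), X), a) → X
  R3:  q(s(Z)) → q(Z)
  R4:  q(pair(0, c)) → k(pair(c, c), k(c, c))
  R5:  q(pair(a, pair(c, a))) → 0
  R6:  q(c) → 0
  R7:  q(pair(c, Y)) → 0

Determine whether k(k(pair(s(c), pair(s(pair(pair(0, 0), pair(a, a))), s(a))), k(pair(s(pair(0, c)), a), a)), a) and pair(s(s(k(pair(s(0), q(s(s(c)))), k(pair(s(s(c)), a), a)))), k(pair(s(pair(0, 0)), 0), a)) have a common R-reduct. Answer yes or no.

no — NF(t₁) = s(a), NF(t₂) = pair(s(s(0)), 0)

Reduce t₁ = k(k(pair(s(c), pair(s(pair(pair(0, 0), pair(a, a))), s(a))), k(pair(s(pair(0, c)), a), a)), a):
1. k(k(pair(s(c), pair(s(pair(pair(0, 0), pair(a, a))), s(a))), k(pair(s(pair(0, c)), a), a)), a)  →  k(k(pair(s(c), pair(s(pair(pair(0, 0), pair(a, a))), s(a))), a), a)   [R2 at 1.2]
2. k(k(pair(s(c), pair(s(pair(pair(0, 0), pair(a, a))), s(a))), a), a)  →  k(pair(s(pair(pair(0, 0), pair(a, a))), s(a)), a)   [R2 at 1]
3. k(pair(s(pair(pair(0, 0), pair(a, a))), s(a)), a)  →  s(a)   [R2 at ε]

Reduce t₂ = pair(s(s(k(pair(s(0), q(s(s(c)))), k(pair(s(s(c)), a), a)))), k(pair(s(pair(0, 0)), 0), a)):
1. pair(s(s(k(pair(s(0), q(s(s(c)))), k(pair(s(s(c)), a), a)))), k(pair(s(pair(0, 0)), 0), a))  →  pair(s(s(k(pair(s(0), q(s(c))), k(pair(s(s(c)), a), a)))), k(pair(s(pair(0, 0)), 0), a))   [R3 at 1.1.1.1.2]
2. pair(s(s(k(pair(s(0), q(s(c))), k(pair(s(s(c)), a), a)))), k(pair(s(pair(0, 0)), 0), a))  →  pair(s(s(k(pair(s(0), q(c)), k(pair(s(s(c)), a), a)))), k(pair(s(pair(0, 0)), 0), a))   [R3 at 1.1.1.1.2]
3. pair(s(s(k(pair(s(0), q(c)), k(pair(s(s(c)), a), a)))), k(pair(s(pair(0, 0)), 0), a))  →  pair(s(s(k(pair(s(0), 0), k(pair(s(s(c)), a), a)))), k(pair(s(pair(0, 0)), 0), a))   [R6 at 1.1.1.1.2]
4. pair(s(s(k(pair(s(0), 0), k(pair(s(s(c)), a), a)))), k(pair(s(pair(0, 0)), 0), a))  →  pair(s(s(k(pair(s(0), 0), a))), k(pair(s(pair(0, 0)), 0), a))   [R2 at 1.1.1.2]
5. pair(s(s(k(pair(s(0), 0), a))), k(pair(s(pair(0, 0)), 0), a))  →  pair(s(s(0)), k(pair(s(pair(0, 0)), 0), a))   [R2 at 1.1.1]
6. pair(s(s(0)), k(pair(s(pair(0, 0)), 0), a))  →  pair(s(s(0)), 0)   [R2 at 2]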